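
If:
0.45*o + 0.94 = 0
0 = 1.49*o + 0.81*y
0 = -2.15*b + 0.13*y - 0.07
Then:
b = 0.20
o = -2.09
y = 3.84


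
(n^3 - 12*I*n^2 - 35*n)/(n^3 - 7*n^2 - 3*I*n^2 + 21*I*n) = (n^2 - 12*I*n - 35)/(n^2 - 7*n - 3*I*n + 21*I)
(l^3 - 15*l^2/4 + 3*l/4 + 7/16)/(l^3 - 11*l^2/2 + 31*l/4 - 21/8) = (4*l + 1)/(2*(2*l - 3))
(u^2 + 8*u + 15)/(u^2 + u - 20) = (u + 3)/(u - 4)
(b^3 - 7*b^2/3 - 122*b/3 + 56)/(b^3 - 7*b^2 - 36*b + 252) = (b - 4/3)/(b - 6)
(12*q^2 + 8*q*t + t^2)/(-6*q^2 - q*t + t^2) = (-6*q - t)/(3*q - t)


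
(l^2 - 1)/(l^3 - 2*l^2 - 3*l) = (l - 1)/(l*(l - 3))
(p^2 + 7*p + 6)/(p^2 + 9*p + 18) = (p + 1)/(p + 3)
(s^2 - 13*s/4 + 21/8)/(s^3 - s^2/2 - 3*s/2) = (s - 7/4)/(s*(s + 1))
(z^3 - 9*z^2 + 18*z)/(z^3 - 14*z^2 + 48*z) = (z - 3)/(z - 8)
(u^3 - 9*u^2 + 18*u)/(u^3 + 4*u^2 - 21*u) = (u - 6)/(u + 7)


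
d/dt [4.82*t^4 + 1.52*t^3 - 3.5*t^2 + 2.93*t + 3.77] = 19.28*t^3 + 4.56*t^2 - 7.0*t + 2.93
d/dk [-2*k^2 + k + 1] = 1 - 4*k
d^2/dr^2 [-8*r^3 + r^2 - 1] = 2 - 48*r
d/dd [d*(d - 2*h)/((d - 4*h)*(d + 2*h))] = 16*h^2*(-d + h)/(d^4 - 4*d^3*h - 12*d^2*h^2 + 32*d*h^3 + 64*h^4)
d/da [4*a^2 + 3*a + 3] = 8*a + 3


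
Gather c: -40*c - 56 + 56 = -40*c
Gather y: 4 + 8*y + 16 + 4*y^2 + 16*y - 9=4*y^2 + 24*y + 11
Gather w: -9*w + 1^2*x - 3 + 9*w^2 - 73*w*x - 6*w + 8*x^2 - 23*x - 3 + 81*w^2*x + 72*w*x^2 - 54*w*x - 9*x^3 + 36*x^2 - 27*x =w^2*(81*x + 9) + w*(72*x^2 - 127*x - 15) - 9*x^3 + 44*x^2 - 49*x - 6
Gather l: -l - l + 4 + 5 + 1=10 - 2*l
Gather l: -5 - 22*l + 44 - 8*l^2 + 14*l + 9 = -8*l^2 - 8*l + 48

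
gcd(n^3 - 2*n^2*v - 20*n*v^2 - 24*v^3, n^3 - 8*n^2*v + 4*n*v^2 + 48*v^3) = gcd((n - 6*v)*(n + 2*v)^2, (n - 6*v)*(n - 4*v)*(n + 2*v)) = -n^2 + 4*n*v + 12*v^2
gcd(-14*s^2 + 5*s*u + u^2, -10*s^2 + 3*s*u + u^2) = 2*s - u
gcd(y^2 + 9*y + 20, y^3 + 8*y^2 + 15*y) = y + 5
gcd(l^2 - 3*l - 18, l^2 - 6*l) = l - 6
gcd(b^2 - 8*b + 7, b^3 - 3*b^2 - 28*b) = b - 7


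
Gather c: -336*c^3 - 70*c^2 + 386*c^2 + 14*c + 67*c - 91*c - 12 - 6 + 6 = -336*c^3 + 316*c^2 - 10*c - 12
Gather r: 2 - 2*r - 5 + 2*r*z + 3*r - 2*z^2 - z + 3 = r*(2*z + 1) - 2*z^2 - z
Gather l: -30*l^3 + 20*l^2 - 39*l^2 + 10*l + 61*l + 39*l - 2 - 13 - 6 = -30*l^3 - 19*l^2 + 110*l - 21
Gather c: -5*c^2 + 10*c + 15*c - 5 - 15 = -5*c^2 + 25*c - 20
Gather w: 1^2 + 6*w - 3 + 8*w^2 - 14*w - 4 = 8*w^2 - 8*w - 6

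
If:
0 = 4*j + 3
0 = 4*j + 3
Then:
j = -3/4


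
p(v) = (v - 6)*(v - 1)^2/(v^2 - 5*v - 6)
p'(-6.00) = 0.84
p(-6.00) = -9.80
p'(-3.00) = 0.00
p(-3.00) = -8.00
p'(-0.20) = -5.25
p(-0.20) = 1.80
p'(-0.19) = -5.10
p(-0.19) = 1.75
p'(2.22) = 0.61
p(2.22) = 0.46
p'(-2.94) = -0.06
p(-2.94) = -8.00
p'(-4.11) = 0.59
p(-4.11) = -8.40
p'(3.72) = 0.82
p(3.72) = 1.57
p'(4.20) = 0.85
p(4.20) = 1.97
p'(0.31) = -1.33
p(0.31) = 0.36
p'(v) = (5 - 2*v)*(v - 6)*(v - 1)^2/(v^2 - 5*v - 6)^2 + (v - 6)*(2*v - 2)/(v^2 - 5*v - 6) + (v - 1)^2/(v^2 - 5*v - 6)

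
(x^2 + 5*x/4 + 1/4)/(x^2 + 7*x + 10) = (4*x^2 + 5*x + 1)/(4*(x^2 + 7*x + 10))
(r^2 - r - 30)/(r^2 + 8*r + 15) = (r - 6)/(r + 3)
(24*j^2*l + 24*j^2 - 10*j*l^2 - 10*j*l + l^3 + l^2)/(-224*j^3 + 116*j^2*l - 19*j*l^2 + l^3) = (-6*j*l - 6*j + l^2 + l)/(56*j^2 - 15*j*l + l^2)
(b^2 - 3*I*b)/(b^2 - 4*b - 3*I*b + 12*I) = b/(b - 4)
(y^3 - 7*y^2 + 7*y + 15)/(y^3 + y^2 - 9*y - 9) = (y - 5)/(y + 3)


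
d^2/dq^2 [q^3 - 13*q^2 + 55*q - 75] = 6*q - 26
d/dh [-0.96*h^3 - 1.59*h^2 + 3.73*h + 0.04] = -2.88*h^2 - 3.18*h + 3.73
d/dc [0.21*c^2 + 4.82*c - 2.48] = 0.42*c + 4.82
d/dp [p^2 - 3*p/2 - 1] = 2*p - 3/2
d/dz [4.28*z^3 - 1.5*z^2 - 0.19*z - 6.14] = 12.84*z^2 - 3.0*z - 0.19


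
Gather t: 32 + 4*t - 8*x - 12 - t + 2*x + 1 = 3*t - 6*x + 21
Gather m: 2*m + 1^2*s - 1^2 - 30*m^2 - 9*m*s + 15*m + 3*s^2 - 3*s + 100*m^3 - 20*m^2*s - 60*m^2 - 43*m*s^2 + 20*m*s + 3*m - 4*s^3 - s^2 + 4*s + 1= 100*m^3 + m^2*(-20*s - 90) + m*(-43*s^2 + 11*s + 20) - 4*s^3 + 2*s^2 + 2*s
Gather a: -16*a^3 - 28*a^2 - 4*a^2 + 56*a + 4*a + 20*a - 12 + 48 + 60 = -16*a^3 - 32*a^2 + 80*a + 96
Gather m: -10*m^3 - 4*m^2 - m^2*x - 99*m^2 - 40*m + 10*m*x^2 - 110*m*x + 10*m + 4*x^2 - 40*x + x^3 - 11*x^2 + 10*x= -10*m^3 + m^2*(-x - 103) + m*(10*x^2 - 110*x - 30) + x^3 - 7*x^2 - 30*x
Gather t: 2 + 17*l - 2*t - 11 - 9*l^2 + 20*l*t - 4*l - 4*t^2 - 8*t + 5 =-9*l^2 + 13*l - 4*t^2 + t*(20*l - 10) - 4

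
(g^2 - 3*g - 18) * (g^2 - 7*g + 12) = g^4 - 10*g^3 + 15*g^2 + 90*g - 216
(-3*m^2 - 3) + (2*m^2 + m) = -m^2 + m - 3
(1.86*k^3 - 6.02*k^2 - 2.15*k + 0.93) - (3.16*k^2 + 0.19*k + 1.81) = 1.86*k^3 - 9.18*k^2 - 2.34*k - 0.88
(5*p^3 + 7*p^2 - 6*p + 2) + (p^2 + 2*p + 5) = 5*p^3 + 8*p^2 - 4*p + 7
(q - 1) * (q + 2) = q^2 + q - 2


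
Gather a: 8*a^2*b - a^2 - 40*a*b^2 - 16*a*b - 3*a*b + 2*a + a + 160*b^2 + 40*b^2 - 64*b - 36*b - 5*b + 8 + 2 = a^2*(8*b - 1) + a*(-40*b^2 - 19*b + 3) + 200*b^2 - 105*b + 10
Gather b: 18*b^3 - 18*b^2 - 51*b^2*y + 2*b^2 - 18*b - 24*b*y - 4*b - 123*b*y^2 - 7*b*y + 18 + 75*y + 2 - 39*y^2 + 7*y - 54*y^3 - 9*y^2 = 18*b^3 + b^2*(-51*y - 16) + b*(-123*y^2 - 31*y - 22) - 54*y^3 - 48*y^2 + 82*y + 20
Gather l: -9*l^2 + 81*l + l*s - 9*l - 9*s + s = -9*l^2 + l*(s + 72) - 8*s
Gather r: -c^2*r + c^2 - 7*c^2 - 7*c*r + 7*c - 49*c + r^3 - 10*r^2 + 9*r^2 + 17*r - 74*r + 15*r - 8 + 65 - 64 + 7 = -6*c^2 - 42*c + r^3 - r^2 + r*(-c^2 - 7*c - 42)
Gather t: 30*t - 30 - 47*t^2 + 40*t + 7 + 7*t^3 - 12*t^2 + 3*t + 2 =7*t^3 - 59*t^2 + 73*t - 21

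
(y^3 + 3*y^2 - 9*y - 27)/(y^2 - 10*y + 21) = (y^2 + 6*y + 9)/(y - 7)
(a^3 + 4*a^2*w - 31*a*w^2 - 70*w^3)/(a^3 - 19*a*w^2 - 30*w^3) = (a + 7*w)/(a + 3*w)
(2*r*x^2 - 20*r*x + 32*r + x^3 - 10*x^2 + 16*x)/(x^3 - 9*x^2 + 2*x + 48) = (2*r*x - 4*r + x^2 - 2*x)/(x^2 - x - 6)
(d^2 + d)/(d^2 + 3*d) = (d + 1)/(d + 3)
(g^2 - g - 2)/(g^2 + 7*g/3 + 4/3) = 3*(g - 2)/(3*g + 4)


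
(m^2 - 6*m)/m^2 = (m - 6)/m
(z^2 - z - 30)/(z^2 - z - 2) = (-z^2 + z + 30)/(-z^2 + z + 2)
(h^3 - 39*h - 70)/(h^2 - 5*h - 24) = (-h^3 + 39*h + 70)/(-h^2 + 5*h + 24)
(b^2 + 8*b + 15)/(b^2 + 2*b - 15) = (b + 3)/(b - 3)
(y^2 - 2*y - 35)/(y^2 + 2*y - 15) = (y - 7)/(y - 3)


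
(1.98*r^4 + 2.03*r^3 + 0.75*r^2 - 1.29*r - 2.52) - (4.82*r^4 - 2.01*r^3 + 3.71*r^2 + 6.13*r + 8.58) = -2.84*r^4 + 4.04*r^3 - 2.96*r^2 - 7.42*r - 11.1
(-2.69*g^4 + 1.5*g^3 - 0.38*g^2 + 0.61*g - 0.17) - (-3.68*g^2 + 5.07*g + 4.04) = -2.69*g^4 + 1.5*g^3 + 3.3*g^2 - 4.46*g - 4.21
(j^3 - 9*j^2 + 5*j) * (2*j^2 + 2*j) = 2*j^5 - 16*j^4 - 8*j^3 + 10*j^2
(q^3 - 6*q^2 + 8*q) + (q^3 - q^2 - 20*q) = 2*q^3 - 7*q^2 - 12*q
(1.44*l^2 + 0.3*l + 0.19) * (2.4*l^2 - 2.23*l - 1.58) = 3.456*l^4 - 2.4912*l^3 - 2.4882*l^2 - 0.8977*l - 0.3002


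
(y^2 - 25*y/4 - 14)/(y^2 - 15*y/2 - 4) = (4*y + 7)/(2*(2*y + 1))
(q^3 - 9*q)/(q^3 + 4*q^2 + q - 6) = q*(q - 3)/(q^2 + q - 2)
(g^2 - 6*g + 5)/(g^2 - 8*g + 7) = (g - 5)/(g - 7)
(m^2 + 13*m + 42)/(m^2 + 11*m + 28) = (m + 6)/(m + 4)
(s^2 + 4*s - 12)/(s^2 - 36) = (s - 2)/(s - 6)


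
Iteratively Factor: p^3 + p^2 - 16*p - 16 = (p - 4)*(p^2 + 5*p + 4) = (p - 4)*(p + 1)*(p + 4)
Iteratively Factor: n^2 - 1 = (n + 1)*(n - 1)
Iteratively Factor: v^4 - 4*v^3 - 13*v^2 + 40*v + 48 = (v + 3)*(v^3 - 7*v^2 + 8*v + 16) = (v + 1)*(v + 3)*(v^2 - 8*v + 16) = (v - 4)*(v + 1)*(v + 3)*(v - 4)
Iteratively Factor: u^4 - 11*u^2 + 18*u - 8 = (u - 1)*(u^3 + u^2 - 10*u + 8) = (u - 1)*(u + 4)*(u^2 - 3*u + 2) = (u - 1)^2*(u + 4)*(u - 2)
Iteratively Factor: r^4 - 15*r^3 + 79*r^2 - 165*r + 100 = (r - 1)*(r^3 - 14*r^2 + 65*r - 100) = (r - 5)*(r - 1)*(r^2 - 9*r + 20) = (r - 5)^2*(r - 1)*(r - 4)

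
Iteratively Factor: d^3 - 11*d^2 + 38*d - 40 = (d - 4)*(d^2 - 7*d + 10) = (d - 4)*(d - 2)*(d - 5)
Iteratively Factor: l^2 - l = (l - 1)*(l)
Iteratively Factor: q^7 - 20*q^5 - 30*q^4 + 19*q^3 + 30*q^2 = (q + 3)*(q^6 - 3*q^5 - 11*q^4 + 3*q^3 + 10*q^2) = (q + 2)*(q + 3)*(q^5 - 5*q^4 - q^3 + 5*q^2) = q*(q + 2)*(q + 3)*(q^4 - 5*q^3 - q^2 + 5*q) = q^2*(q + 2)*(q + 3)*(q^3 - 5*q^2 - q + 5) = q^2*(q - 1)*(q + 2)*(q + 3)*(q^2 - 4*q - 5) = q^2*(q - 5)*(q - 1)*(q + 2)*(q + 3)*(q + 1)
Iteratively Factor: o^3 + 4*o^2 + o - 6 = (o + 2)*(o^2 + 2*o - 3) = (o - 1)*(o + 2)*(o + 3)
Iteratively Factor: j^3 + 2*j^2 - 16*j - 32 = (j - 4)*(j^2 + 6*j + 8) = (j - 4)*(j + 4)*(j + 2)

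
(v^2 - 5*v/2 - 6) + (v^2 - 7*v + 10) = 2*v^2 - 19*v/2 + 4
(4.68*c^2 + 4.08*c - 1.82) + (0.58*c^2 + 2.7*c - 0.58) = 5.26*c^2 + 6.78*c - 2.4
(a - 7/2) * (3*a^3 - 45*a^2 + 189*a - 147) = 3*a^4 - 111*a^3/2 + 693*a^2/2 - 1617*a/2 + 1029/2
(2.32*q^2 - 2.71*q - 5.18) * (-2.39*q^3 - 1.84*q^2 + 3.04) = -5.5448*q^5 + 2.2081*q^4 + 17.3666*q^3 + 16.584*q^2 - 8.2384*q - 15.7472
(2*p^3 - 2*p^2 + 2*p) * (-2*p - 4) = -4*p^4 - 4*p^3 + 4*p^2 - 8*p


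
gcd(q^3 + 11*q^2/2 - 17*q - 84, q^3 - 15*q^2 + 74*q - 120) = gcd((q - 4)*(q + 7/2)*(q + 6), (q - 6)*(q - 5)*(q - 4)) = q - 4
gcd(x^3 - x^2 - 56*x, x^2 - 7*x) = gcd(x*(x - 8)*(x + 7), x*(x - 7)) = x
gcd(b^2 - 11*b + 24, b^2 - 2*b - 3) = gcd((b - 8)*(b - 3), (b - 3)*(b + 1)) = b - 3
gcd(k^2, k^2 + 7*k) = k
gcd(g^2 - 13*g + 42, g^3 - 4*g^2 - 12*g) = g - 6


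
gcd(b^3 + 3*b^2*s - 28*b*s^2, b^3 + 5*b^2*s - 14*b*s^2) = b^2 + 7*b*s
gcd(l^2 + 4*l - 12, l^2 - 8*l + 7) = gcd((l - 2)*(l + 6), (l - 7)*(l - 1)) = 1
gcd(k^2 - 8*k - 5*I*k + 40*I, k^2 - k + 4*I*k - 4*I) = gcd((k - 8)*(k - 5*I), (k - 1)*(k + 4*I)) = 1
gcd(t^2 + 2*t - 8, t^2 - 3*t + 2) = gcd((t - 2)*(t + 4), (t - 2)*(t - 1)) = t - 2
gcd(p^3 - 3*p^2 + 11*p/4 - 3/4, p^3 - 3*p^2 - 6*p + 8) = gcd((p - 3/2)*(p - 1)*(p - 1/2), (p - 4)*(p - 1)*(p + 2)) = p - 1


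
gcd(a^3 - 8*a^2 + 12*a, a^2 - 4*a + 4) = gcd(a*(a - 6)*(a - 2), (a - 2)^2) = a - 2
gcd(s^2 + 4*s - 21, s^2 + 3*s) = 1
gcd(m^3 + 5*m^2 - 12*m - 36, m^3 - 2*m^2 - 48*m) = m + 6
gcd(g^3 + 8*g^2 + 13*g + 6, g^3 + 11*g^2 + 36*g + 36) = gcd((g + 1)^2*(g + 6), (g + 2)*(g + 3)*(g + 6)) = g + 6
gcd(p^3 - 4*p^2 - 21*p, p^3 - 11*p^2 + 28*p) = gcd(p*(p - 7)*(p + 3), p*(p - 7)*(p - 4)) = p^2 - 7*p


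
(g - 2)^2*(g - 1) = g^3 - 5*g^2 + 8*g - 4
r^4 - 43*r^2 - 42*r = r*(r - 7)*(r + 1)*(r + 6)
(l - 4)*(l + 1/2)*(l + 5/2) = l^3 - l^2 - 43*l/4 - 5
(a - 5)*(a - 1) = a^2 - 6*a + 5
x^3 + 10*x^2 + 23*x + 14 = (x + 1)*(x + 2)*(x + 7)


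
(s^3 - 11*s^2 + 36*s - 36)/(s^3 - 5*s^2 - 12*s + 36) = (s - 3)/(s + 3)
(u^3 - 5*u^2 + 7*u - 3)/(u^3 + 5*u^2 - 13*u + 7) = (u - 3)/(u + 7)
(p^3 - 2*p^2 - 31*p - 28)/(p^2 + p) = p - 3 - 28/p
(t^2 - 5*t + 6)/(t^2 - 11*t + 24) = (t - 2)/(t - 8)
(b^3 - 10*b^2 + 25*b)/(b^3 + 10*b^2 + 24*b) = (b^2 - 10*b + 25)/(b^2 + 10*b + 24)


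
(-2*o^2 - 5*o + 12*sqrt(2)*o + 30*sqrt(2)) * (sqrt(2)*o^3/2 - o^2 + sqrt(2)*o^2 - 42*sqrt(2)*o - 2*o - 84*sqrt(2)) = -sqrt(2)*o^5 - 9*sqrt(2)*o^4/2 + 14*o^4 + 63*o^3 + 67*sqrt(2)*o^3 - 938*o^2 + 324*sqrt(2)*o^2 - 4536*o + 360*sqrt(2)*o - 5040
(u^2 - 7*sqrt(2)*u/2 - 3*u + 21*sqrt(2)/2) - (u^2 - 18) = -7*sqrt(2)*u/2 - 3*u + 21*sqrt(2)/2 + 18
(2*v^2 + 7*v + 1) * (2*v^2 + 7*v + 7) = 4*v^4 + 28*v^3 + 65*v^2 + 56*v + 7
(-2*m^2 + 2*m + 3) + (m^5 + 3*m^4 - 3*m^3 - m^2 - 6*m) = m^5 + 3*m^4 - 3*m^3 - 3*m^2 - 4*m + 3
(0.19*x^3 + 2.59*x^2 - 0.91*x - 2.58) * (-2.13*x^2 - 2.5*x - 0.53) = -0.4047*x^5 - 5.9917*x^4 - 4.6374*x^3 + 6.3977*x^2 + 6.9323*x + 1.3674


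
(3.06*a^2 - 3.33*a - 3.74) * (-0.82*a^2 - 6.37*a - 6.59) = -2.5092*a^4 - 16.7616*a^3 + 4.1135*a^2 + 45.7685*a + 24.6466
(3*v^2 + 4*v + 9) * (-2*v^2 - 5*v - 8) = -6*v^4 - 23*v^3 - 62*v^2 - 77*v - 72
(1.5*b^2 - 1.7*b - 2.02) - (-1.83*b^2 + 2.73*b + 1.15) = 3.33*b^2 - 4.43*b - 3.17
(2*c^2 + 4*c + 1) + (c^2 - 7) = 3*c^2 + 4*c - 6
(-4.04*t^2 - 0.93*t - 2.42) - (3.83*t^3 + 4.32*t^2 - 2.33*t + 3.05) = -3.83*t^3 - 8.36*t^2 + 1.4*t - 5.47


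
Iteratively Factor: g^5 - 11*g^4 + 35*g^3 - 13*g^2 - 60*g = (g - 4)*(g^4 - 7*g^3 + 7*g^2 + 15*g) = (g - 4)*(g - 3)*(g^3 - 4*g^2 - 5*g) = g*(g - 4)*(g - 3)*(g^2 - 4*g - 5) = g*(g - 5)*(g - 4)*(g - 3)*(g + 1)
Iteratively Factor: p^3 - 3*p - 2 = (p - 2)*(p^2 + 2*p + 1) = (p - 2)*(p + 1)*(p + 1)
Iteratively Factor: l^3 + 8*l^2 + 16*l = (l)*(l^2 + 8*l + 16) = l*(l + 4)*(l + 4)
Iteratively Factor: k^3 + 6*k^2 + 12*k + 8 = (k + 2)*(k^2 + 4*k + 4) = (k + 2)^2*(k + 2)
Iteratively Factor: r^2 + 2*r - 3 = (r - 1)*(r + 3)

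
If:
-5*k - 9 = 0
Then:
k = -9/5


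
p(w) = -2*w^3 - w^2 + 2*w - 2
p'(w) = -6*w^2 - 2*w + 2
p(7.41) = -855.83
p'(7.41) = -342.27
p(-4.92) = 202.14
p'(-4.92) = -133.40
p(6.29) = -526.70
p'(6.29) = -247.96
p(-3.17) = 45.32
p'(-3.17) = -51.95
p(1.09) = -3.60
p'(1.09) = -7.31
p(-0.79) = -3.22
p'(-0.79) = -0.16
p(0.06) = -1.88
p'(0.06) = 1.86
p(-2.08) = 7.51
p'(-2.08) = -19.80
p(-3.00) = 37.00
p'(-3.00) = -46.00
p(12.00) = -3578.00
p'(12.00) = -886.00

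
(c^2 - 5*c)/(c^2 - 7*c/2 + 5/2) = 2*c*(c - 5)/(2*c^2 - 7*c + 5)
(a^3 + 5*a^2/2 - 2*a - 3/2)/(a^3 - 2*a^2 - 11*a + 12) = (a + 1/2)/(a - 4)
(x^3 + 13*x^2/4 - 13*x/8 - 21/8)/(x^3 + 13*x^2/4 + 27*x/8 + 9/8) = (2*x^2 + 5*x - 7)/(2*x^2 + 5*x + 3)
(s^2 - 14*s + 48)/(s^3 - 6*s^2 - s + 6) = (s - 8)/(s^2 - 1)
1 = 1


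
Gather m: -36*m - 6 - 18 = -36*m - 24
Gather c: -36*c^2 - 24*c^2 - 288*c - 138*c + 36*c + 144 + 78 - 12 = -60*c^2 - 390*c + 210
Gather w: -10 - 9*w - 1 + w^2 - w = w^2 - 10*w - 11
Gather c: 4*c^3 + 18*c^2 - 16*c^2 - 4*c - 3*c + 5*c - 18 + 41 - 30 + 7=4*c^3 + 2*c^2 - 2*c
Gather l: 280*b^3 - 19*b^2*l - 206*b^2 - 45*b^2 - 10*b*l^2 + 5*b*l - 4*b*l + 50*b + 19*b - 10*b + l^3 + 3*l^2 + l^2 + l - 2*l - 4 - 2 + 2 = 280*b^3 - 251*b^2 + 59*b + l^3 + l^2*(4 - 10*b) + l*(-19*b^2 + b - 1) - 4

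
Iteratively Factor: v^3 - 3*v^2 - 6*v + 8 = (v - 4)*(v^2 + v - 2) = (v - 4)*(v - 1)*(v + 2)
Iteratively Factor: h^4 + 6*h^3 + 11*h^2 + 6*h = (h)*(h^3 + 6*h^2 + 11*h + 6) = h*(h + 2)*(h^2 + 4*h + 3) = h*(h + 2)*(h + 3)*(h + 1)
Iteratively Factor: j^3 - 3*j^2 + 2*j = (j - 1)*(j^2 - 2*j) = (j - 2)*(j - 1)*(j)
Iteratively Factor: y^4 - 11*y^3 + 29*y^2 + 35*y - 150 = (y - 3)*(y^3 - 8*y^2 + 5*y + 50) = (y - 5)*(y - 3)*(y^2 - 3*y - 10) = (y - 5)*(y - 3)*(y + 2)*(y - 5)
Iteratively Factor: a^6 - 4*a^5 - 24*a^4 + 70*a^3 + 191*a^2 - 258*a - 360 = (a + 1)*(a^5 - 5*a^4 - 19*a^3 + 89*a^2 + 102*a - 360) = (a - 2)*(a + 1)*(a^4 - 3*a^3 - 25*a^2 + 39*a + 180) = (a - 2)*(a + 1)*(a + 3)*(a^3 - 6*a^2 - 7*a + 60) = (a - 4)*(a - 2)*(a + 1)*(a + 3)*(a^2 - 2*a - 15) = (a - 4)*(a - 2)*(a + 1)*(a + 3)^2*(a - 5)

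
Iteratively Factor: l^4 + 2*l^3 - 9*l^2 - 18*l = (l + 2)*(l^3 - 9*l) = l*(l + 2)*(l^2 - 9) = l*(l + 2)*(l + 3)*(l - 3)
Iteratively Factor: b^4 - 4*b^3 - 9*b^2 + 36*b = (b - 3)*(b^3 - b^2 - 12*b) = (b - 3)*(b + 3)*(b^2 - 4*b) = b*(b - 3)*(b + 3)*(b - 4)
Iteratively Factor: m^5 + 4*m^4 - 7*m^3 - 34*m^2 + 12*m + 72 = (m + 2)*(m^4 + 2*m^3 - 11*m^2 - 12*m + 36) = (m + 2)*(m + 3)*(m^3 - m^2 - 8*m + 12) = (m - 2)*(m + 2)*(m + 3)*(m^2 + m - 6) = (m - 2)*(m + 2)*(m + 3)^2*(m - 2)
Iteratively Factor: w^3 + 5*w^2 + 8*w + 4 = (w + 2)*(w^2 + 3*w + 2) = (w + 1)*(w + 2)*(w + 2)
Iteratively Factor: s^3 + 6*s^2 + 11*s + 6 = (s + 1)*(s^2 + 5*s + 6) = (s + 1)*(s + 2)*(s + 3)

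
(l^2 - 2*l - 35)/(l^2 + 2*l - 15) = (l - 7)/(l - 3)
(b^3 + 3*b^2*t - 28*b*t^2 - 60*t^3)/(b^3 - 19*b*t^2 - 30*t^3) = (b + 6*t)/(b + 3*t)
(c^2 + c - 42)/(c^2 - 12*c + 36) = (c + 7)/(c - 6)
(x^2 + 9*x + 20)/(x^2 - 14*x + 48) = (x^2 + 9*x + 20)/(x^2 - 14*x + 48)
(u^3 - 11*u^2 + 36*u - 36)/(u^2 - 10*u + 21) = (u^2 - 8*u + 12)/(u - 7)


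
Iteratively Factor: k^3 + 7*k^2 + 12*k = (k)*(k^2 + 7*k + 12) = k*(k + 4)*(k + 3)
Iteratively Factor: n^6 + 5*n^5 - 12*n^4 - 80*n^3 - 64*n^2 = (n + 4)*(n^5 + n^4 - 16*n^3 - 16*n^2) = (n - 4)*(n + 4)*(n^4 + 5*n^3 + 4*n^2) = (n - 4)*(n + 4)^2*(n^3 + n^2) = n*(n - 4)*(n + 4)^2*(n^2 + n) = n^2*(n - 4)*(n + 4)^2*(n + 1)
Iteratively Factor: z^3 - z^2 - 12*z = (z)*(z^2 - z - 12) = z*(z + 3)*(z - 4)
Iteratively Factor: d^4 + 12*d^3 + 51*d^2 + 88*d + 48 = (d + 3)*(d^3 + 9*d^2 + 24*d + 16) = (d + 3)*(d + 4)*(d^2 + 5*d + 4) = (d + 3)*(d + 4)^2*(d + 1)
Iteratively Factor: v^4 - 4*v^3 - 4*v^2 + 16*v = (v - 2)*(v^3 - 2*v^2 - 8*v) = (v - 4)*(v - 2)*(v^2 + 2*v) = v*(v - 4)*(v - 2)*(v + 2)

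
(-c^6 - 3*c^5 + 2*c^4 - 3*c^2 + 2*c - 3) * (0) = 0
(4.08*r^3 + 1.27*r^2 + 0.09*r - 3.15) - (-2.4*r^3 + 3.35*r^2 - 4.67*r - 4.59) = 6.48*r^3 - 2.08*r^2 + 4.76*r + 1.44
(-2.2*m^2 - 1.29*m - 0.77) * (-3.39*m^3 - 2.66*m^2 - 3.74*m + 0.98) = 7.458*m^5 + 10.2251*m^4 + 14.2697*m^3 + 4.7168*m^2 + 1.6156*m - 0.7546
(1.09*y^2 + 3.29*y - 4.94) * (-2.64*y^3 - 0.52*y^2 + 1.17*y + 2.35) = -2.8776*y^5 - 9.2524*y^4 + 12.6061*y^3 + 8.9796*y^2 + 1.9517*y - 11.609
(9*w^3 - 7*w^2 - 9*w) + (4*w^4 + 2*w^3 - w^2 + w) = 4*w^4 + 11*w^3 - 8*w^2 - 8*w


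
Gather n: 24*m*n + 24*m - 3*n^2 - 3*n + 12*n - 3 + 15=24*m - 3*n^2 + n*(24*m + 9) + 12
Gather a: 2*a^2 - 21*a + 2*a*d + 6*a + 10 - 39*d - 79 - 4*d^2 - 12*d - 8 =2*a^2 + a*(2*d - 15) - 4*d^2 - 51*d - 77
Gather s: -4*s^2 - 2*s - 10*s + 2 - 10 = -4*s^2 - 12*s - 8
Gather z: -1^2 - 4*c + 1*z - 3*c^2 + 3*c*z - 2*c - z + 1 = -3*c^2 + 3*c*z - 6*c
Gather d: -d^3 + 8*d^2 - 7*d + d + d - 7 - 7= -d^3 + 8*d^2 - 5*d - 14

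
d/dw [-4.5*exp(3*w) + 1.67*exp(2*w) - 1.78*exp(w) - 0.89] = (-13.5*exp(2*w) + 3.34*exp(w) - 1.78)*exp(w)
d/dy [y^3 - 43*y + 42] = 3*y^2 - 43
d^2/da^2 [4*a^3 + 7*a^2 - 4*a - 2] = 24*a + 14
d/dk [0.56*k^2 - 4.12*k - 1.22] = 1.12*k - 4.12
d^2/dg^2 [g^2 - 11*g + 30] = 2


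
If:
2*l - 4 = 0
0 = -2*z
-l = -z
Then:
No Solution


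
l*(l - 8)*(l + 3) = l^3 - 5*l^2 - 24*l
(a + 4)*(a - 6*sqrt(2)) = a^2 - 6*sqrt(2)*a + 4*a - 24*sqrt(2)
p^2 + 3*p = p*(p + 3)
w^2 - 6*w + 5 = (w - 5)*(w - 1)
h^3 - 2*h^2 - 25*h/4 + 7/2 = (h - 7/2)*(h - 1/2)*(h + 2)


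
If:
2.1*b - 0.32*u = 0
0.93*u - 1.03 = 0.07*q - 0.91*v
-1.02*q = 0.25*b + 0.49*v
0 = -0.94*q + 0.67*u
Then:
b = -0.29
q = -1.36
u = -1.90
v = 2.97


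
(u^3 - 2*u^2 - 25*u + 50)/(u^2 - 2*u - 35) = (u^2 - 7*u + 10)/(u - 7)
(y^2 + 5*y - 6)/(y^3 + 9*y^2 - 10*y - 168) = (y - 1)/(y^2 + 3*y - 28)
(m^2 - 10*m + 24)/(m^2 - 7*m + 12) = (m - 6)/(m - 3)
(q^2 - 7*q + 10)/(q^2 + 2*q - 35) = (q - 2)/(q + 7)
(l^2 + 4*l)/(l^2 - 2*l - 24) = l/(l - 6)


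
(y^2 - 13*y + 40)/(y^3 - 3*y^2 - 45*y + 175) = (y - 8)/(y^2 + 2*y - 35)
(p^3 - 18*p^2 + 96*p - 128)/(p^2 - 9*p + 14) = (p^2 - 16*p + 64)/(p - 7)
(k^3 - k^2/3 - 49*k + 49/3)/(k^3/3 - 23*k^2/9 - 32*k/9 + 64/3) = 3*(3*k^3 - k^2 - 147*k + 49)/(3*k^3 - 23*k^2 - 32*k + 192)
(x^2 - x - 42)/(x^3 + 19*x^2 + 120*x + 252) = (x - 7)/(x^2 + 13*x + 42)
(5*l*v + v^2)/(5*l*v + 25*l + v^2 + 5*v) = v/(v + 5)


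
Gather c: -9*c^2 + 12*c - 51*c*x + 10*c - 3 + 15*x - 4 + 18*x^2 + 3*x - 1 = -9*c^2 + c*(22 - 51*x) + 18*x^2 + 18*x - 8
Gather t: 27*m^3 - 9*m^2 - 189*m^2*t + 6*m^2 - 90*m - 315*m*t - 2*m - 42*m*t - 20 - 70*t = 27*m^3 - 3*m^2 - 92*m + t*(-189*m^2 - 357*m - 70) - 20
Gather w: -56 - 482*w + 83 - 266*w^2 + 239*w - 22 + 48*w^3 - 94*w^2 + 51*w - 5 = 48*w^3 - 360*w^2 - 192*w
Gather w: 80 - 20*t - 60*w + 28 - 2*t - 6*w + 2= -22*t - 66*w + 110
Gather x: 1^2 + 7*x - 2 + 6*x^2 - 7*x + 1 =6*x^2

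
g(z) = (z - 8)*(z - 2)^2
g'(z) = (z - 8)*(2*z - 4) + (z - 2)^2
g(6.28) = -31.51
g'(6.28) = 3.60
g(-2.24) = -184.09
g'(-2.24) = 104.81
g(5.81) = -31.79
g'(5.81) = -2.17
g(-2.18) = -177.87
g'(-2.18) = 102.58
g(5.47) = -30.46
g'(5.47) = -5.52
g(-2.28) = -188.31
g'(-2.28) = 106.32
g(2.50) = -1.38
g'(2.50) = -5.25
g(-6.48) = -1041.26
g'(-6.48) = 317.49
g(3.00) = -5.00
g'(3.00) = -9.00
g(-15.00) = -6647.00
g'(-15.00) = 1071.00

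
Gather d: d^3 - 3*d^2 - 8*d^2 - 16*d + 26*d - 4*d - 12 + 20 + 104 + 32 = d^3 - 11*d^2 + 6*d + 144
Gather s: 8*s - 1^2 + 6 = 8*s + 5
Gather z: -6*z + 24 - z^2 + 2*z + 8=-z^2 - 4*z + 32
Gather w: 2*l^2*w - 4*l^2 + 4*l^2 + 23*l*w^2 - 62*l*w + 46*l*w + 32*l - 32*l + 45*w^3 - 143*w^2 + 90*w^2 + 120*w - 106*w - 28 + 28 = 45*w^3 + w^2*(23*l - 53) + w*(2*l^2 - 16*l + 14)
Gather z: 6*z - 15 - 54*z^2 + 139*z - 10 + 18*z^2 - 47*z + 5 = -36*z^2 + 98*z - 20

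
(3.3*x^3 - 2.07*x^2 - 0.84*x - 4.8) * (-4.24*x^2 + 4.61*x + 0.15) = -13.992*x^5 + 23.9898*x^4 - 5.4861*x^3 + 16.1691*x^2 - 22.254*x - 0.72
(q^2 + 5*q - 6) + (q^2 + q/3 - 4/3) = 2*q^2 + 16*q/3 - 22/3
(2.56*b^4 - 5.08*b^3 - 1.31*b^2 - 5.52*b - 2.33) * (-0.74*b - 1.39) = -1.8944*b^5 + 0.2008*b^4 + 8.0306*b^3 + 5.9057*b^2 + 9.397*b + 3.2387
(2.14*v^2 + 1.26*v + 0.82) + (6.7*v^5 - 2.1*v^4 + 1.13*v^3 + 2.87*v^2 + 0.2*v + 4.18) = 6.7*v^5 - 2.1*v^4 + 1.13*v^3 + 5.01*v^2 + 1.46*v + 5.0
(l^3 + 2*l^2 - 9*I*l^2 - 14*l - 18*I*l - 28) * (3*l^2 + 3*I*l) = 3*l^5 + 6*l^4 - 24*I*l^4 - 15*l^3 - 48*I*l^3 - 30*l^2 - 42*I*l^2 - 84*I*l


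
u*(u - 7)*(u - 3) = u^3 - 10*u^2 + 21*u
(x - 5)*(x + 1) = x^2 - 4*x - 5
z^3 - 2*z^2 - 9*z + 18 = (z - 3)*(z - 2)*(z + 3)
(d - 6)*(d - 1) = d^2 - 7*d + 6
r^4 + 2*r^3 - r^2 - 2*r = r*(r - 1)*(r + 1)*(r + 2)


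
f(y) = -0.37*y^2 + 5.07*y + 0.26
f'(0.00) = 5.07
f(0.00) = 0.26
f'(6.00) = 0.63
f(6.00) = 17.36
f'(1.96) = 3.62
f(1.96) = 8.78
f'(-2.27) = 6.75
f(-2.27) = -13.16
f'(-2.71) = 7.08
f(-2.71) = -16.20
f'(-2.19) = 6.69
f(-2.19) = -12.62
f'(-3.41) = 7.59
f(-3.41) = -21.33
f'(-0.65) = 5.55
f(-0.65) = -3.19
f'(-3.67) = 7.79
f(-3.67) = -23.33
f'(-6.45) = 9.84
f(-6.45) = -47.83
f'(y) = 5.07 - 0.74*y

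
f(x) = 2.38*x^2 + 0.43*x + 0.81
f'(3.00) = 14.71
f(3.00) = 23.52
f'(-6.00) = -28.13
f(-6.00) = 83.91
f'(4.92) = 23.85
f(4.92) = 60.54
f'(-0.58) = -2.33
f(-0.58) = 1.36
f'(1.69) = 8.47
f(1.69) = 8.33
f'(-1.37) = -6.09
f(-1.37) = 4.69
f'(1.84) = 9.19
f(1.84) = 9.66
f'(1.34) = 6.81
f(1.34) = 5.66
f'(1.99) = 9.90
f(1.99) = 11.09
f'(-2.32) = -10.61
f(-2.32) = 12.62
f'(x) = 4.76*x + 0.43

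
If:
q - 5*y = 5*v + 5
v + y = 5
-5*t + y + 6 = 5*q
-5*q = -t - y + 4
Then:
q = 30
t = 5/3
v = -442/3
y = 457/3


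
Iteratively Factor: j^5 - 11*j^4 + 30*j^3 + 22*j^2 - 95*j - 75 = (j + 1)*(j^4 - 12*j^3 + 42*j^2 - 20*j - 75) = (j + 1)^2*(j^3 - 13*j^2 + 55*j - 75) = (j - 3)*(j + 1)^2*(j^2 - 10*j + 25) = (j - 5)*(j - 3)*(j + 1)^2*(j - 5)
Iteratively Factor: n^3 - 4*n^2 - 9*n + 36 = (n - 3)*(n^2 - n - 12) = (n - 3)*(n + 3)*(n - 4)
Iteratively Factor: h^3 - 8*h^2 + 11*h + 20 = (h + 1)*(h^2 - 9*h + 20) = (h - 5)*(h + 1)*(h - 4)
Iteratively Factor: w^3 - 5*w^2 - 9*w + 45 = (w - 3)*(w^2 - 2*w - 15) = (w - 3)*(w + 3)*(w - 5)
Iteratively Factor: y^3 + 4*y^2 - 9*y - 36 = (y - 3)*(y^2 + 7*y + 12) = (y - 3)*(y + 4)*(y + 3)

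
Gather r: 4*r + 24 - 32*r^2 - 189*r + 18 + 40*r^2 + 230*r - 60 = 8*r^2 + 45*r - 18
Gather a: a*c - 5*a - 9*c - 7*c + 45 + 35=a*(c - 5) - 16*c + 80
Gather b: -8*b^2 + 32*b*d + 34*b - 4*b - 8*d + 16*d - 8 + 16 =-8*b^2 + b*(32*d + 30) + 8*d + 8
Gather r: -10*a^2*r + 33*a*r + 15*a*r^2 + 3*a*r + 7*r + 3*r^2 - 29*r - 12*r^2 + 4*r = r^2*(15*a - 9) + r*(-10*a^2 + 36*a - 18)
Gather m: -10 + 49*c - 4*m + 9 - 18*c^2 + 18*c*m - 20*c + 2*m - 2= -18*c^2 + 29*c + m*(18*c - 2) - 3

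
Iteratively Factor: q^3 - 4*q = (q)*(q^2 - 4) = q*(q + 2)*(q - 2)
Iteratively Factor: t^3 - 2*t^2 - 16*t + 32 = (t - 2)*(t^2 - 16) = (t - 4)*(t - 2)*(t + 4)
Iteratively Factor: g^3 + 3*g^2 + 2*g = (g)*(g^2 + 3*g + 2) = g*(g + 2)*(g + 1)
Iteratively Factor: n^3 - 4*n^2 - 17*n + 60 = (n - 3)*(n^2 - n - 20) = (n - 3)*(n + 4)*(n - 5)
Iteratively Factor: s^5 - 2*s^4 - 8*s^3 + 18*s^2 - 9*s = (s + 3)*(s^4 - 5*s^3 + 7*s^2 - 3*s) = (s - 1)*(s + 3)*(s^3 - 4*s^2 + 3*s) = (s - 3)*(s - 1)*(s + 3)*(s^2 - s) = s*(s - 3)*(s - 1)*(s + 3)*(s - 1)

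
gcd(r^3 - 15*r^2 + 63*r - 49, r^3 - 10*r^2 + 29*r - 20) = r - 1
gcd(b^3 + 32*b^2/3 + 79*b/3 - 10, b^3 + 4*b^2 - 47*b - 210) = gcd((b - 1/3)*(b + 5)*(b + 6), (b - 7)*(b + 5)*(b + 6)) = b^2 + 11*b + 30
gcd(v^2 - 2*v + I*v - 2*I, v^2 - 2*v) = v - 2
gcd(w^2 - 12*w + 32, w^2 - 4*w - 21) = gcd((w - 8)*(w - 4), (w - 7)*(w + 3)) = 1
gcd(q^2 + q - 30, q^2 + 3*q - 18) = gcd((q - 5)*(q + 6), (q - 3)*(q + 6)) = q + 6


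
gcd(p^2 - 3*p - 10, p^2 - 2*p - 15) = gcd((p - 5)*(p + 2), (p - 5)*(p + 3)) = p - 5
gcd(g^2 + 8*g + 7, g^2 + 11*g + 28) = g + 7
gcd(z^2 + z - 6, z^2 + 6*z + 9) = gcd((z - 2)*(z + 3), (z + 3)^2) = z + 3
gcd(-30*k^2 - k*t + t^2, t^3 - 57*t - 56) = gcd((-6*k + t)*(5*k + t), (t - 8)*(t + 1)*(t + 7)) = 1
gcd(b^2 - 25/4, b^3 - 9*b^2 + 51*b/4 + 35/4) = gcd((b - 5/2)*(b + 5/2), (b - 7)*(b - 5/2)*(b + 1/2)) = b - 5/2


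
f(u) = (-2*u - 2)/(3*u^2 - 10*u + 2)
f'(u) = (10 - 6*u)*(-2*u - 2)/(3*u^2 - 10*u + 2)^2 - 2/(3*u^2 - 10*u + 2)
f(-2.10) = 0.06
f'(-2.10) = -0.02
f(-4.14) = 0.07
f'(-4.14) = 0.00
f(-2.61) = 0.07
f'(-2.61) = -0.01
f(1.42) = 0.79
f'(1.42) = 0.14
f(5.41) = -0.36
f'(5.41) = 0.17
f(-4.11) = 0.07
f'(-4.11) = 0.00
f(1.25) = 0.77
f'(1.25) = 0.01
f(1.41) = 0.79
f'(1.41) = 0.13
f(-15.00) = 0.03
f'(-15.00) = 0.00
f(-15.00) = 0.03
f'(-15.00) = 0.00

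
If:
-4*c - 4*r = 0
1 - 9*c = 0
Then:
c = 1/9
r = -1/9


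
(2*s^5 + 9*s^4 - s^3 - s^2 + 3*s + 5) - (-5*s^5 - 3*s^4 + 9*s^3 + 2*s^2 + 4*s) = 7*s^5 + 12*s^4 - 10*s^3 - 3*s^2 - s + 5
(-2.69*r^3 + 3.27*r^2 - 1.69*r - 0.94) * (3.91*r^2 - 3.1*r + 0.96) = -10.5179*r^5 + 21.1247*r^4 - 19.3273*r^3 + 4.7028*r^2 + 1.2916*r - 0.9024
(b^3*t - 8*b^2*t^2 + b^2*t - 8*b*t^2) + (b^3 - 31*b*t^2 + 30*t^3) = b^3*t + b^3 - 8*b^2*t^2 + b^2*t - 39*b*t^2 + 30*t^3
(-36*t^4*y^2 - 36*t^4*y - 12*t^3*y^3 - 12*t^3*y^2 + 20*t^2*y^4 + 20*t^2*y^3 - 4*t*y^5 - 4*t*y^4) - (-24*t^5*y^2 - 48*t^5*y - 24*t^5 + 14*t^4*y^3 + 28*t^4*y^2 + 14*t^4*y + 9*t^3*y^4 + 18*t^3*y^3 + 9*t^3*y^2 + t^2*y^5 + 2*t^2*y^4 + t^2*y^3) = 24*t^5*y^2 + 48*t^5*y + 24*t^5 - 14*t^4*y^3 - 64*t^4*y^2 - 50*t^4*y - 9*t^3*y^4 - 30*t^3*y^3 - 21*t^3*y^2 - t^2*y^5 + 18*t^2*y^4 + 19*t^2*y^3 - 4*t*y^5 - 4*t*y^4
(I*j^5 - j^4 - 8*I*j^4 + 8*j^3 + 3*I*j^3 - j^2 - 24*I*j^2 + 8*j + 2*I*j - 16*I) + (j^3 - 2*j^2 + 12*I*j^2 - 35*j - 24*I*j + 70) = I*j^5 - j^4 - 8*I*j^4 + 9*j^3 + 3*I*j^3 - 3*j^2 - 12*I*j^2 - 27*j - 22*I*j + 70 - 16*I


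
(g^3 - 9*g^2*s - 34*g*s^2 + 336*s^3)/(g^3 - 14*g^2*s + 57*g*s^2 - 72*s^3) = (g^2 - g*s - 42*s^2)/(g^2 - 6*g*s + 9*s^2)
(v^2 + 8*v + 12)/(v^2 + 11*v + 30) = (v + 2)/(v + 5)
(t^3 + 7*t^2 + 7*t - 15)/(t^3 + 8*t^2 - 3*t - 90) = (t^2 + 2*t - 3)/(t^2 + 3*t - 18)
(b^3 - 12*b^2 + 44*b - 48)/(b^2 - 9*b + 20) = (b^2 - 8*b + 12)/(b - 5)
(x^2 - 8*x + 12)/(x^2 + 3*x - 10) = (x - 6)/(x + 5)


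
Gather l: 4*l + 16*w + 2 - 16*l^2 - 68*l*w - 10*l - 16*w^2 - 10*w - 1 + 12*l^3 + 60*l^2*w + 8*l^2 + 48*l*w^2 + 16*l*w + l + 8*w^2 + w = 12*l^3 + l^2*(60*w - 8) + l*(48*w^2 - 52*w - 5) - 8*w^2 + 7*w + 1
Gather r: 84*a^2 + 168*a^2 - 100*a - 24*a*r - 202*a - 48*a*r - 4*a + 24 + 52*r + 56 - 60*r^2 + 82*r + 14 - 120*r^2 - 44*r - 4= 252*a^2 - 306*a - 180*r^2 + r*(90 - 72*a) + 90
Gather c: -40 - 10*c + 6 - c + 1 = -11*c - 33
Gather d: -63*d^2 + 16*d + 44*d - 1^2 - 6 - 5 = -63*d^2 + 60*d - 12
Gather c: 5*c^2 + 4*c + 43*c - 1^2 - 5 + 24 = 5*c^2 + 47*c + 18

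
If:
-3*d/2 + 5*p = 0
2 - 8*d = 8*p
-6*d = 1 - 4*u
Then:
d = 5/26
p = 3/52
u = 7/13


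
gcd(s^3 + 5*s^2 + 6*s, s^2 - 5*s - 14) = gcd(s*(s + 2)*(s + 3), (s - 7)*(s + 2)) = s + 2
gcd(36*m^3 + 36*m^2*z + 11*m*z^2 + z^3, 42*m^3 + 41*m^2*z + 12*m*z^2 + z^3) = 6*m^2 + 5*m*z + z^2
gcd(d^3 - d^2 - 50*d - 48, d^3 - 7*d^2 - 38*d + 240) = d^2 - 2*d - 48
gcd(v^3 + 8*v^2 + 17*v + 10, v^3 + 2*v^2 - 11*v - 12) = v + 1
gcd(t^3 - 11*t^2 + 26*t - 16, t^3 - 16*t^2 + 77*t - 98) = t - 2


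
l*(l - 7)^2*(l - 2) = l^4 - 16*l^3 + 77*l^2 - 98*l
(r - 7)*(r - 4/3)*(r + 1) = r^3 - 22*r^2/3 + r + 28/3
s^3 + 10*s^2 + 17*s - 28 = (s - 1)*(s + 4)*(s + 7)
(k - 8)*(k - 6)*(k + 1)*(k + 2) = k^4 - 11*k^3 + 8*k^2 + 116*k + 96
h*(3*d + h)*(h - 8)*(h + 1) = 3*d*h^3 - 21*d*h^2 - 24*d*h + h^4 - 7*h^3 - 8*h^2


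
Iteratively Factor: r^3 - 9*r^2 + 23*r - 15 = (r - 1)*(r^2 - 8*r + 15) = (r - 5)*(r - 1)*(r - 3)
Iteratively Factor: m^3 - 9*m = (m)*(m^2 - 9) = m*(m + 3)*(m - 3)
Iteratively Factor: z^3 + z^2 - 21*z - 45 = (z - 5)*(z^2 + 6*z + 9) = (z - 5)*(z + 3)*(z + 3)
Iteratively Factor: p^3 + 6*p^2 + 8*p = (p + 4)*(p^2 + 2*p) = (p + 2)*(p + 4)*(p)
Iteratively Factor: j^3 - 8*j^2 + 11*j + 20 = (j + 1)*(j^2 - 9*j + 20) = (j - 4)*(j + 1)*(j - 5)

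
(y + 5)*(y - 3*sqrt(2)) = y^2 - 3*sqrt(2)*y + 5*y - 15*sqrt(2)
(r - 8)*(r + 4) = r^2 - 4*r - 32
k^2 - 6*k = k*(k - 6)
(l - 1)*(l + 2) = l^2 + l - 2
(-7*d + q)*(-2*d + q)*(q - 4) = 14*d^2*q - 56*d^2 - 9*d*q^2 + 36*d*q + q^3 - 4*q^2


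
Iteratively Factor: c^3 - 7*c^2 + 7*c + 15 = (c - 5)*(c^2 - 2*c - 3) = (c - 5)*(c - 3)*(c + 1)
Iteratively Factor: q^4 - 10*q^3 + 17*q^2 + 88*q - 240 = (q - 4)*(q^3 - 6*q^2 - 7*q + 60) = (q - 4)*(q + 3)*(q^2 - 9*q + 20) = (q - 4)^2*(q + 3)*(q - 5)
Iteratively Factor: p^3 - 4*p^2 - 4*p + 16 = (p - 4)*(p^2 - 4) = (p - 4)*(p + 2)*(p - 2)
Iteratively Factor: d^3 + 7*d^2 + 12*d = (d)*(d^2 + 7*d + 12) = d*(d + 4)*(d + 3)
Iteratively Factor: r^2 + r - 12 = (r - 3)*(r + 4)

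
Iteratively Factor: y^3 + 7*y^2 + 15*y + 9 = (y + 3)*(y^2 + 4*y + 3) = (y + 3)^2*(y + 1)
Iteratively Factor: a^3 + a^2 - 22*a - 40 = (a + 4)*(a^2 - 3*a - 10) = (a + 2)*(a + 4)*(a - 5)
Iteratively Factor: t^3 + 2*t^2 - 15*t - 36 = (t + 3)*(t^2 - t - 12) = (t - 4)*(t + 3)*(t + 3)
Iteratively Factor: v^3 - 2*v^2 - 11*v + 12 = (v - 4)*(v^2 + 2*v - 3) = (v - 4)*(v + 3)*(v - 1)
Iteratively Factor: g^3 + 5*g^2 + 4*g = (g)*(g^2 + 5*g + 4) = g*(g + 4)*(g + 1)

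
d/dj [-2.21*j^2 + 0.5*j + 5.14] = 0.5 - 4.42*j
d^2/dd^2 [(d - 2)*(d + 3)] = 2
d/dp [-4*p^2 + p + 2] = 1 - 8*p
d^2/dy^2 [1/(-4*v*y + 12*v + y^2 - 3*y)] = 2*(-4*v*y + 12*v + y^2 - 3*y - (4*v - 2*y + 3)^2)/(4*v*y - 12*v - y^2 + 3*y)^3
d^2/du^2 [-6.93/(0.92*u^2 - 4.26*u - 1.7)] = (-11.731104*u^2 + 54.320112*u + 6.93*(1.84*u - 4.26)*(3.68*u - 8.52) + 21.67704)/(-0.92*u^2 + 4.26*u + 1.7)^3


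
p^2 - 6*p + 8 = (p - 4)*(p - 2)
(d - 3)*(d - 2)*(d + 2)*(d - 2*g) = d^4 - 2*d^3*g - 3*d^3 + 6*d^2*g - 4*d^2 + 8*d*g + 12*d - 24*g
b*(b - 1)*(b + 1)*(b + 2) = b^4 + 2*b^3 - b^2 - 2*b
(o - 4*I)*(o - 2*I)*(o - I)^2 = o^4 - 8*I*o^3 - 21*o^2 + 22*I*o + 8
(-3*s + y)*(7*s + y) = -21*s^2 + 4*s*y + y^2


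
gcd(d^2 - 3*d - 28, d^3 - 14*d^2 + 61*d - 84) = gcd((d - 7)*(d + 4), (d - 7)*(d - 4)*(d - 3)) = d - 7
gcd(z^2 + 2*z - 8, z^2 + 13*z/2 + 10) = z + 4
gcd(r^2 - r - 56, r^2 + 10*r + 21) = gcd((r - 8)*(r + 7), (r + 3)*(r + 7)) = r + 7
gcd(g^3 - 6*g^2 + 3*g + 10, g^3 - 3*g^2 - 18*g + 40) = g^2 - 7*g + 10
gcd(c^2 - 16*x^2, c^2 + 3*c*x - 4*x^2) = c + 4*x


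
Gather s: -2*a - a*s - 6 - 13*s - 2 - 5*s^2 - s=-2*a - 5*s^2 + s*(-a - 14) - 8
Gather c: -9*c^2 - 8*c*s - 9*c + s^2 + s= -9*c^2 + c*(-8*s - 9) + s^2 + s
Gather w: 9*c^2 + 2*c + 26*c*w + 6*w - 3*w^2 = 9*c^2 + 2*c - 3*w^2 + w*(26*c + 6)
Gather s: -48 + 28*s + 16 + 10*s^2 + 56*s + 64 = 10*s^2 + 84*s + 32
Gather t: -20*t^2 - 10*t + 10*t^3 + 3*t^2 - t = 10*t^3 - 17*t^2 - 11*t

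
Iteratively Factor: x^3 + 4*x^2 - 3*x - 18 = (x + 3)*(x^2 + x - 6) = (x - 2)*(x + 3)*(x + 3)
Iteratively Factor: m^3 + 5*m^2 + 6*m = (m + 3)*(m^2 + 2*m) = (m + 2)*(m + 3)*(m)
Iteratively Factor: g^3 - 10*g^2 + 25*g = (g - 5)*(g^2 - 5*g) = (g - 5)^2*(g)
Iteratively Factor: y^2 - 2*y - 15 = (y - 5)*(y + 3)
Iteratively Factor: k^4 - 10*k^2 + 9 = (k - 3)*(k^3 + 3*k^2 - k - 3) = (k - 3)*(k - 1)*(k^2 + 4*k + 3) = (k - 3)*(k - 1)*(k + 3)*(k + 1)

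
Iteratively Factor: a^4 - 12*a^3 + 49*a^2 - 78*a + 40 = (a - 5)*(a^3 - 7*a^2 + 14*a - 8) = (a - 5)*(a - 1)*(a^2 - 6*a + 8) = (a - 5)*(a - 4)*(a - 1)*(a - 2)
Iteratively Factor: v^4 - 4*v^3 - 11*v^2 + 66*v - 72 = (v - 3)*(v^3 - v^2 - 14*v + 24) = (v - 3)*(v + 4)*(v^2 - 5*v + 6) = (v - 3)*(v - 2)*(v + 4)*(v - 3)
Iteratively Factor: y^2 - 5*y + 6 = (y - 2)*(y - 3)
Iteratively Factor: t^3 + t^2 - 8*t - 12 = (t + 2)*(t^2 - t - 6) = (t + 2)^2*(t - 3)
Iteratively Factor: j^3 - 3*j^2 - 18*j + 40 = (j - 5)*(j^2 + 2*j - 8) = (j - 5)*(j - 2)*(j + 4)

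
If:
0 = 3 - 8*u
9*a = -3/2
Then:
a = -1/6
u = 3/8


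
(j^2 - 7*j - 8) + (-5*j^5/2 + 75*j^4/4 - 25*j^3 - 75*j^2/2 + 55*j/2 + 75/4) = -5*j^5/2 + 75*j^4/4 - 25*j^3 - 73*j^2/2 + 41*j/2 + 43/4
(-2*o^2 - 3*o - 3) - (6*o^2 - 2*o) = -8*o^2 - o - 3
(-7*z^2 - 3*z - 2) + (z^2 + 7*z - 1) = -6*z^2 + 4*z - 3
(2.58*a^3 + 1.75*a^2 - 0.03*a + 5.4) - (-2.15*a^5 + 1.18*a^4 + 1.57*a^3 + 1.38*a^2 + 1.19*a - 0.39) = 2.15*a^5 - 1.18*a^4 + 1.01*a^3 + 0.37*a^2 - 1.22*a + 5.79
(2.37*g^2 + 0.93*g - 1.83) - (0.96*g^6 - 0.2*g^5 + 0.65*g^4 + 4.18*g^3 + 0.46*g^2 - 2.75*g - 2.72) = -0.96*g^6 + 0.2*g^5 - 0.65*g^4 - 4.18*g^3 + 1.91*g^2 + 3.68*g + 0.89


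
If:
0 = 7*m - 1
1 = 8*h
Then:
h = 1/8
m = 1/7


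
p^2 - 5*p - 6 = (p - 6)*(p + 1)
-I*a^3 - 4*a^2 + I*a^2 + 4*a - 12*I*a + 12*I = (a - 6*I)*(a + 2*I)*(-I*a + I)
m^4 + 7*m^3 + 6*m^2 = m^2*(m + 1)*(m + 6)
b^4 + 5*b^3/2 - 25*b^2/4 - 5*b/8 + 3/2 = (b - 3/2)*(b - 1/2)*(b + 1/2)*(b + 4)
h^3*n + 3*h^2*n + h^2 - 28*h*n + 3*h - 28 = (h - 4)*(h + 7)*(h*n + 1)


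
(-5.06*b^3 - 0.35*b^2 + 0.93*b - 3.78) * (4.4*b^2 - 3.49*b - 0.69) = -22.264*b^5 + 16.1194*b^4 + 8.8049*b^3 - 19.6362*b^2 + 12.5505*b + 2.6082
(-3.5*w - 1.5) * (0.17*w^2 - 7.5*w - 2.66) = -0.595*w^3 + 25.995*w^2 + 20.56*w + 3.99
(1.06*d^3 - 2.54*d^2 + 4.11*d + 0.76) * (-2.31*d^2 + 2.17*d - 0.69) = -2.4486*d^5 + 8.1676*d^4 - 15.7373*d^3 + 8.9157*d^2 - 1.1867*d - 0.5244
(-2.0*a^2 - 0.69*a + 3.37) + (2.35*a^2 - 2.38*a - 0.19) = 0.35*a^2 - 3.07*a + 3.18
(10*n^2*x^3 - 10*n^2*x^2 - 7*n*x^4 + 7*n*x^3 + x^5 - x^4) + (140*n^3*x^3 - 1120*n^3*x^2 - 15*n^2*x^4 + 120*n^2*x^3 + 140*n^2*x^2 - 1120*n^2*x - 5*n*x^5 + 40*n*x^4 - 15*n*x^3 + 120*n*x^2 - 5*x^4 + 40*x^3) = 140*n^3*x^3 - 1120*n^3*x^2 - 15*n^2*x^4 + 130*n^2*x^3 + 130*n^2*x^2 - 1120*n^2*x - 5*n*x^5 + 33*n*x^4 - 8*n*x^3 + 120*n*x^2 + x^5 - 6*x^4 + 40*x^3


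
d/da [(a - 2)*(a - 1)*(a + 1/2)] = 3*a^2 - 5*a + 1/2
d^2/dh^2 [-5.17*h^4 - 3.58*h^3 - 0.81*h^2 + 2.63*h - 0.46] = -62.04*h^2 - 21.48*h - 1.62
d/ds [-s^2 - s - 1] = -2*s - 1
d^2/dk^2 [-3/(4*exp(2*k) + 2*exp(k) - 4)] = 3*(-2*(4*exp(k) + 1)^2*exp(k) + (8*exp(k) + 1)*(2*exp(2*k) + exp(k) - 2))*exp(k)/(2*(2*exp(2*k) + exp(k) - 2)^3)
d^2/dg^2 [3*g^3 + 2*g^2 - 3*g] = 18*g + 4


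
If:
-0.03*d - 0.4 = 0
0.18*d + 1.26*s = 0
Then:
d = -13.33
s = 1.90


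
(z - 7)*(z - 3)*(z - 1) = z^3 - 11*z^2 + 31*z - 21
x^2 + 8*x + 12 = (x + 2)*(x + 6)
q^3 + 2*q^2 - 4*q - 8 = (q - 2)*(q + 2)^2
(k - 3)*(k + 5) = k^2 + 2*k - 15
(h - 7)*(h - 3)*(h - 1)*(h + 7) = h^4 - 4*h^3 - 46*h^2 + 196*h - 147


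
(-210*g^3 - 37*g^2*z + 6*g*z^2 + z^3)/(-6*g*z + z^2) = 35*g^2/z + 12*g + z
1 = 1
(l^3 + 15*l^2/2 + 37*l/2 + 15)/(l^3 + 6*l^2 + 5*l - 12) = (l^2 + 9*l/2 + 5)/(l^2 + 3*l - 4)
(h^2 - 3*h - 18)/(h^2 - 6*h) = (h + 3)/h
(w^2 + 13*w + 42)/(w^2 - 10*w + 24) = (w^2 + 13*w + 42)/(w^2 - 10*w + 24)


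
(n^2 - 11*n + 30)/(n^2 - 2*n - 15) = (n - 6)/(n + 3)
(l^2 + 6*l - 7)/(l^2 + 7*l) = (l - 1)/l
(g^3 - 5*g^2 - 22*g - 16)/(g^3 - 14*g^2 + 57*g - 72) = (g^2 + 3*g + 2)/(g^2 - 6*g + 9)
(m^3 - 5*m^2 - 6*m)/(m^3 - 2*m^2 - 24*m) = (m + 1)/(m + 4)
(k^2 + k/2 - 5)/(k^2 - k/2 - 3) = (2*k + 5)/(2*k + 3)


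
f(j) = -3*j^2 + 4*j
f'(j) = 4 - 6*j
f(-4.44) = -76.90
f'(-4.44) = 30.64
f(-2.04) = -20.64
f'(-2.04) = 16.24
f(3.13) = -16.87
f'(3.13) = -14.78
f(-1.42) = -11.73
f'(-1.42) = 12.52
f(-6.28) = -143.44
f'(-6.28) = 41.68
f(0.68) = 1.33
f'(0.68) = -0.08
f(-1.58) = -13.81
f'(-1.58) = 13.48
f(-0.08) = -0.34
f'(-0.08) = 4.48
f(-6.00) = -132.00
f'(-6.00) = 40.00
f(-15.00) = -735.00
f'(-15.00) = 94.00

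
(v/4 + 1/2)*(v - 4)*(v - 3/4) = v^3/4 - 11*v^2/16 - 13*v/8 + 3/2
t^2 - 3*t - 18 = (t - 6)*(t + 3)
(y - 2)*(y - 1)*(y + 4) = y^3 + y^2 - 10*y + 8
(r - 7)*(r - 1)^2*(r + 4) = r^4 - 5*r^3 - 21*r^2 + 53*r - 28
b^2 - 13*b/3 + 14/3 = (b - 7/3)*(b - 2)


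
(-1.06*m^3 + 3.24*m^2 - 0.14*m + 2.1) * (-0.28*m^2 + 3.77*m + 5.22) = 0.2968*m^5 - 4.9034*m^4 + 6.7208*m^3 + 15.797*m^2 + 7.1862*m + 10.962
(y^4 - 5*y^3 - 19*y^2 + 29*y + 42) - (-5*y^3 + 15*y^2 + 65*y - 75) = y^4 - 34*y^2 - 36*y + 117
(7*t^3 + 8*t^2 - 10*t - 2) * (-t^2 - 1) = -7*t^5 - 8*t^4 + 3*t^3 - 6*t^2 + 10*t + 2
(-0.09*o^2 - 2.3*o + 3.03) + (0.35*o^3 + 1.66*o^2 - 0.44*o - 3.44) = 0.35*o^3 + 1.57*o^2 - 2.74*o - 0.41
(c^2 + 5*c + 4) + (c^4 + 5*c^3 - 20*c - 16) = c^4 + 5*c^3 + c^2 - 15*c - 12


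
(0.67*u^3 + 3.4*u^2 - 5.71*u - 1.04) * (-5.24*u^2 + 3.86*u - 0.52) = -3.5108*u^5 - 15.2298*u^4 + 42.696*u^3 - 18.359*u^2 - 1.0452*u + 0.5408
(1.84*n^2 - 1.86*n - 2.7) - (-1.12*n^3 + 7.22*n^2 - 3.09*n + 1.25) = 1.12*n^3 - 5.38*n^2 + 1.23*n - 3.95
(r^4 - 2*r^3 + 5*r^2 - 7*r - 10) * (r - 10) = r^5 - 12*r^4 + 25*r^3 - 57*r^2 + 60*r + 100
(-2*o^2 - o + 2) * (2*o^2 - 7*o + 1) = -4*o^4 + 12*o^3 + 9*o^2 - 15*o + 2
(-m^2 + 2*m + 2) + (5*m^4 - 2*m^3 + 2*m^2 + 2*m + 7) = 5*m^4 - 2*m^3 + m^2 + 4*m + 9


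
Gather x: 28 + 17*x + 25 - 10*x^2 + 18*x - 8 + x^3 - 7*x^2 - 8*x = x^3 - 17*x^2 + 27*x + 45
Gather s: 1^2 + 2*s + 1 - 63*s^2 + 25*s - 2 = -63*s^2 + 27*s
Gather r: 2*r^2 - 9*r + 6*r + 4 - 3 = 2*r^2 - 3*r + 1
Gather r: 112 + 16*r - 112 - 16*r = 0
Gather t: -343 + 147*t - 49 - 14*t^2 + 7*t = -14*t^2 + 154*t - 392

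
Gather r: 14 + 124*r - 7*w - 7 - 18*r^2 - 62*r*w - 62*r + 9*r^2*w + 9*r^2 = r^2*(9*w - 9) + r*(62 - 62*w) - 7*w + 7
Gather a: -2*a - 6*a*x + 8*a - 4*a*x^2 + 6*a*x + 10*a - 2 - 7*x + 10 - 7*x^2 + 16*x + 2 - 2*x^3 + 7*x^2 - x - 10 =a*(16 - 4*x^2) - 2*x^3 + 8*x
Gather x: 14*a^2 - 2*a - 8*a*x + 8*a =14*a^2 - 8*a*x + 6*a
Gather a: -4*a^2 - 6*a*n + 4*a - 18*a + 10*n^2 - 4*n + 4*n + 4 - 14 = -4*a^2 + a*(-6*n - 14) + 10*n^2 - 10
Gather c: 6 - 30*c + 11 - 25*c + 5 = 22 - 55*c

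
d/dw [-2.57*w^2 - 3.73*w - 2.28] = -5.14*w - 3.73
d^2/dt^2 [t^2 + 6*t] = 2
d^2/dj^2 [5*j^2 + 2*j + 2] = 10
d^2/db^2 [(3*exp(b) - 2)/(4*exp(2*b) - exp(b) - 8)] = (48*exp(4*b) - 116*exp(3*b) + 600*exp(2*b) - 282*exp(b) + 208)*exp(b)/(64*exp(6*b) - 48*exp(5*b) - 372*exp(4*b) + 191*exp(3*b) + 744*exp(2*b) - 192*exp(b) - 512)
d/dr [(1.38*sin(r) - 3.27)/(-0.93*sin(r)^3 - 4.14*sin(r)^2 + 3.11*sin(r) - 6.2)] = (2.5668*sin(r)^3 - 3.4101*sin(r)^2 - 27.0756*sin(r) + 1.6137)*cos(r)/(0.8649*sin(r)^6 + 7.7004*sin(r)^5 + 11.355*sin(r)^4 - 14.2188*sin(r)^3 + 61.0081*sin(r)^2 - 38.564*sin(r) + 38.44)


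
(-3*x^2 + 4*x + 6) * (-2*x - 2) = 6*x^3 - 2*x^2 - 20*x - 12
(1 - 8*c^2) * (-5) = 40*c^2 - 5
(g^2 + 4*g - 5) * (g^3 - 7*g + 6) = g^5 + 4*g^4 - 12*g^3 - 22*g^2 + 59*g - 30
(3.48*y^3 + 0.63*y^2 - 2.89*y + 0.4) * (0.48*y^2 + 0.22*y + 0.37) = 1.6704*y^5 + 1.068*y^4 + 0.0390000000000001*y^3 - 0.2107*y^2 - 0.9813*y + 0.148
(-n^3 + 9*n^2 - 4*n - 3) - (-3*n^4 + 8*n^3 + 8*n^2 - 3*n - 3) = 3*n^4 - 9*n^3 + n^2 - n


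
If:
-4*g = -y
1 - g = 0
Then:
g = 1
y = 4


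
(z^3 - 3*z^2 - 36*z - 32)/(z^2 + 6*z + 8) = (z^2 - 7*z - 8)/(z + 2)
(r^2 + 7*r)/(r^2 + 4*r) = (r + 7)/(r + 4)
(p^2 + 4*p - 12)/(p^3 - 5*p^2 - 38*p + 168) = (p - 2)/(p^2 - 11*p + 28)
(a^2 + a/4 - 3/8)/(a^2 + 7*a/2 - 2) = (a + 3/4)/(a + 4)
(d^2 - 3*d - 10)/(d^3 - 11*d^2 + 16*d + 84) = (d - 5)/(d^2 - 13*d + 42)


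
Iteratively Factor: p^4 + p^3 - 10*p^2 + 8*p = (p - 2)*(p^3 + 3*p^2 - 4*p) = (p - 2)*(p + 4)*(p^2 - p) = (p - 2)*(p - 1)*(p + 4)*(p)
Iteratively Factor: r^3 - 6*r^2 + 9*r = (r)*(r^2 - 6*r + 9) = r*(r - 3)*(r - 3)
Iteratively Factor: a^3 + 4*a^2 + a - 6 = (a + 2)*(a^2 + 2*a - 3) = (a + 2)*(a + 3)*(a - 1)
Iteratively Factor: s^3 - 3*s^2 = (s)*(s^2 - 3*s) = s*(s - 3)*(s)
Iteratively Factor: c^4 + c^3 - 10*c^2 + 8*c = (c)*(c^3 + c^2 - 10*c + 8) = c*(c + 4)*(c^2 - 3*c + 2) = c*(c - 2)*(c + 4)*(c - 1)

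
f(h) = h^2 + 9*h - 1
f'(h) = 2*h + 9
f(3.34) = 40.22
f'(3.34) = 15.68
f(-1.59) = -12.78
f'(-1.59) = 5.82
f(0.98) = 8.78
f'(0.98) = 10.96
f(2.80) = 32.04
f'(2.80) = 14.60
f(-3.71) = -20.63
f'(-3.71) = 1.58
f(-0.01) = -1.09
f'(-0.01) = 8.98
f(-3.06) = -19.18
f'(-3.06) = 2.88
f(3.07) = 36.05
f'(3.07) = 15.14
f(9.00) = 161.00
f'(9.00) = 27.00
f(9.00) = 161.00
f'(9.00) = 27.00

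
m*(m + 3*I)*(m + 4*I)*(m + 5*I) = m^4 + 12*I*m^3 - 47*m^2 - 60*I*m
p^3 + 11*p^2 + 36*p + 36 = (p + 2)*(p + 3)*(p + 6)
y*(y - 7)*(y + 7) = y^3 - 49*y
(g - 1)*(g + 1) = g^2 - 1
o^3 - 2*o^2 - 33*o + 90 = (o - 5)*(o - 3)*(o + 6)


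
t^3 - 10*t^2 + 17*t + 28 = (t - 7)*(t - 4)*(t + 1)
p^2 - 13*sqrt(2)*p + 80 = (p - 8*sqrt(2))*(p - 5*sqrt(2))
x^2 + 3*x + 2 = (x + 1)*(x + 2)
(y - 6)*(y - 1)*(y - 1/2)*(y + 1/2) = y^4 - 7*y^3 + 23*y^2/4 + 7*y/4 - 3/2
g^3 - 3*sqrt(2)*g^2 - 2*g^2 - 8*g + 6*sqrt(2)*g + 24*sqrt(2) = (g - 4)*(g + 2)*(g - 3*sqrt(2))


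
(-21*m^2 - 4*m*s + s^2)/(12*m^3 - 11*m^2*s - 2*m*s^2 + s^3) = (-7*m + s)/(4*m^2 - 5*m*s + s^2)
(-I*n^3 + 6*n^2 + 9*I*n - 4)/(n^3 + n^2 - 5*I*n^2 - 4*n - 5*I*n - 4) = (-I*n^3 + 6*n^2 + 9*I*n - 4)/(n^3 + n^2*(1 - 5*I) - n*(4 + 5*I) - 4)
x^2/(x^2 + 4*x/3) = 3*x/(3*x + 4)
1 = 1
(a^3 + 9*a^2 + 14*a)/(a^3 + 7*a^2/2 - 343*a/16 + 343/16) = 16*a*(a + 2)/(16*a^2 - 56*a + 49)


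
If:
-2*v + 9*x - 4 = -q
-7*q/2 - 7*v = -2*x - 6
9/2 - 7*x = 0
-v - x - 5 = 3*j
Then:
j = -2591/1176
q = 29/196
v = 379/392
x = 9/14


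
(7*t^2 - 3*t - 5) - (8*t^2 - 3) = -t^2 - 3*t - 2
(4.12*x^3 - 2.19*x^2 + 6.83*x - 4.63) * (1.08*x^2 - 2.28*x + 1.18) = 4.4496*x^5 - 11.7588*x^4 + 17.2312*x^3 - 23.157*x^2 + 18.6158*x - 5.4634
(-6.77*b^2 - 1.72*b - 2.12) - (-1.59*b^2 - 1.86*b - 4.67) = -5.18*b^2 + 0.14*b + 2.55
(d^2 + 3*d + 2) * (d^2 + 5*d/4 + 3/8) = d^4 + 17*d^3/4 + 49*d^2/8 + 29*d/8 + 3/4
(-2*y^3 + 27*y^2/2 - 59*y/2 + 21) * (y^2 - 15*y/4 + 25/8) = -2*y^5 + 21*y^4 - 691*y^3/8 + 2781*y^2/16 - 2735*y/16 + 525/8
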